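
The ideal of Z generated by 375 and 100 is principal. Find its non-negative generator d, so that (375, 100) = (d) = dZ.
In the PID Z, (a, b) is generated by gcd(a, b). Compute gcd(375, 100) with the extended Euclidean algorithm, tracking rows (r, s, t) with s·375 + t·100 = r:
  row A: (375, 1, 0)   [1·375 + 0·100 = 375]
  row B: (100, 0, 1)   [0·375 + 1·100 = 100]
  375 = 3·100 + 75   → row C = row A − 3·row B = (75, 1, −3)   [check: 1·375 − 3·100 = 75]
  100 = 1·75 + 25   → row D = row B − 1·row C = (25, −1, 4)   [check: −1·375 + 4·100 = 25]
  75 = 3·25 + 0   → remainder 0, stop. gcd = 25 (last nonzero row D).
So gcd(375, 100) = 25, with Bézout identity −1·375 + 4·100 = 25. Containment (⊇): the Bézout identity exhibits 25 as an element of (375, 100), giving (25) ⊆ (375, 100). Containment (⊆): since 25 | 375 and 25 | 100 (375 = 25·15, 100 = 25·4), every Z-linear combination of 375 and 100 is divisible by 25, so (375, 100) ⊆ (25). Therefore (375, 100) = (25), d = 25.

Final answer: (375, 100) = (25); d = 25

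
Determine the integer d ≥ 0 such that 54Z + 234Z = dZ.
In the PID Z, (a, b) is generated by gcd(a, b). Compute gcd(234, 54) with the extended Euclidean algorithm, tracking rows (r, s, t) with s·234 + t·54 = r:
  row A: (234, 1, 0)   [1·234 + 0·54 = 234]
  row B: (54, 0, 1)   [0·234 + 1·54 = 54]
  234 = 4·54 + 18   → row C = row A − 4·row B = (18, 1, −4)   [check: 1·234 − 4·54 = 18]
  54 = 3·18 + 0   → remainder 0, stop. gcd = 18 (last nonzero row C).
So gcd(54, 234) = 18, with Bézout identity 1·234 − 4·54 = 18. Containment (⊇): the Bézout identity exhibits 18 as an element of (54, 234), giving (18) ⊆ (54, 234). Containment (⊆): since 18 | 54 and 18 | 234 (54 = 18·3, 234 = 18·13), every Z-linear combination of 54 and 234 is divisible by 18, so (54, 234) ⊆ (18). Therefore (54, 234) = (18), d = 18.

Final answer: (54, 234) = (18); d = 18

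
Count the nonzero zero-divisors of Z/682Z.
In Z/682Z each nonzero element is either a unit (gcd with 682 is 1) or a zero-divisor (gcd > 1). The number of units is φ(682): factorise 682 = 2 · 11 · 31, so φ(682) = (2 − 1) · (11 − 1) · (31 − 1) = 1 · 10 · 30 = 300. The nonzero elements number 682 − 1 = 681. Hence the nonzero zero-divisors number 681 − 300 = 381.

Final answer: Z/682Z has 381 nonzero zero-divisors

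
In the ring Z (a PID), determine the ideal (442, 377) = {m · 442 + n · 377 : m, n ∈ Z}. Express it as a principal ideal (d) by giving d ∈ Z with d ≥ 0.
(442, 377) = (13); d = 13

In the PID Z, (a, b) is generated by gcd(a, b). Compute gcd(442, 377) with the extended Euclidean algorithm, tracking rows (r, s, t) with s·442 + t·377 = r:
  row A: (442, 1, 0)   [1·442 + 0·377 = 442]
  row B: (377, 0, 1)   [0·442 + 1·377 = 377]
  442 = 1·377 + 65   → row C = row A − 1·row B = (65, 1, −1)   [check: 1·442 − 1·377 = 65]
  377 = 5·65 + 52   → row D = row B − 5·row C = (52, −5, 6)   [check: −5·442 + 6·377 = 52]
  65 = 1·52 + 13   → row E = row C − 1·row D = (13, 6, −7)   [check: 6·442 − 7·377 = 13]
  52 = 4·13 + 0   → remainder 0, stop. gcd = 13 (last nonzero row E).
So gcd(442, 377) = 13, with Bézout identity 6·442 − 7·377 = 13. Containment (⊇): the Bézout identity exhibits 13 as an element of (442, 377), giving (13) ⊆ (442, 377). Containment (⊆): since 13 | 442 and 13 | 377 (442 = 13·34, 377 = 13·29), every Z-linear combination of 442 and 377 is divisible by 13, so (442, 377) ⊆ (13). Therefore (442, 377) = (13), d = 13.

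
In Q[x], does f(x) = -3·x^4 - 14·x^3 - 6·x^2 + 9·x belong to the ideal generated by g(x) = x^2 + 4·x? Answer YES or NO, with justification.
In Q[x] the ideal (g) consists of all multiples of g, so f ∈ (g) iff g | f, i.e. iff the remainder of f on division by g is 0. Divide f by g (g is monic, so eliminate the leading term of the running remainder at each step):
  leading term -3·x^4: subtract (-3·x^2)·g(x) = -3·x^4 - 12·x^3, leaving -2·x^3 - 6·x^2 + 9·x
  leading term -2·x^3: subtract (-2·x)·g(x) = -2·x^3 - 8·x^2, leaving 2·x^2 + 9·x
  leading term 2·x^2: subtract (2)·g(x) = 2·x^2 + 8·x, leaving x
The remainder r(x) = x ≠ 0 (and deg r < deg g), so g ∤ f, i.e. f ∉ (g).

Final answer: NO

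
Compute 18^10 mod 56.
Use repeated squaring. Binary(10) = 1010. Walk through the bits of the exponent 10 left-to-right: at each bit after the leading one, square the running value, then multiply by 18 if the bit is 1 (always reducing mod 56):
  bit 1 = 1 (leading): start with 18.
  bit 2 = 0: square 18^2 = 324 ≡ 44 (mod 56).
  bit 3 = 1: square 44^2 = 1936 ≡ 32; bit is 1, so multiply 32·18 = 576 ≡ 16 (mod 56).
  bit 4 = 0: square 16^2 = 256 ≡ 32 (mod 56).
Final value: 18^10 ≡ 32 (mod 56).

Final answer: 32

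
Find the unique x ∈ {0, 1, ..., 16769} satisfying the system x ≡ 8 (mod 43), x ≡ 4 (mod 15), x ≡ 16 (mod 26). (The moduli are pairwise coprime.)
The moduli 43, 15, 26 are pairwise coprime, so by the CRT there is a unique solution mod 43·15·26 = 16770.
Solve by successive substitution. Start with x ≡ 8 (mod 43).
  Combine with x ≡ 4 (mod 15): write x = 8 + 43·t and require 8 + 43·t ≡ 4 (mod 15), i.e. 43·t ≡ 4 − 8 ≡ 11 (mod 15). Since 43^(−1) ≡ 7 (mod 15) (43 ≡ 13 (mod 15)), t ≡ 7·11 ≡ 2 (mod 15). So x ≡ 8 + 43·2 = 94 (mod 645).
  Combine with x ≡ 16 (mod 26): write x = 94 + 645·t and require 94 + 645·t ≡ 16 (mod 26), i.e. 645·t ≡ 16 − 94 ≡ 0 (mod 26). Since 645^(−1) ≡ 5 (mod 26) (645 ≡ 21 (mod 26)), t ≡ 5·0 ≡ 0 (mod 26). So x ≡ 94 + 645·0 = 94 (mod 16770).
Unique solution in [0, 16770): x = 94.

Final answer: x ≡ 94 (mod 16770); the representative in [0, 16770) is 94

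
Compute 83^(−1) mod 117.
Apply the extended Euclidean algorithm to (117, 83), tracking rows (r, s, t) with s·117 + t·83 = r. Each division r_prev = q·r_cur + r_new produces the new row as (previous row) − q·(current row):
  row A: (117, 1, 0)   [1·117 + 0·83 = 117]
  row B: (83, 0, 1)   [0·117 + 1·83 = 83]
  117 = 1·83 + 34   → row C = row A − 1·row B = (34, 1, −1)   [check: 1·117 − 1·83 = 34]
  83 = 2·34 + 15   → row D = row B − 2·row C = (15, −2, 3)   [check: −2·117 + 3·83 = 15]
  34 = 2·15 + 4   → row E = row C − 2·row D = (4, 5, −7)   [check: 5·117 − 7·83 = 4]
  15 = 3·4 + 3   → row F = row D − 3·row E = (3, −17, 24)   [check: −17·117 + 24·83 = 3]
  4 = 1·3 + 1   → row G = row E − 1·row F = (1, 22, −31)   [check: 22·117 − 31·83 = 1]
  3 = 3·1 + 0   → remainder 0, stop. gcd = 1 (last nonzero row G).
The gcd is 1, so 83 is invertible mod 117. The last nonzero row gives 22·117 − 31·83 = 1, so t = −31. So 83^(−1) ≡ −31 ≡ 86 (mod 117). Verify: 83 · 86 = 7138 ≡ 1 (mod 117). ✓

Final answer: 83^(−1) ≡ 86 (mod 117)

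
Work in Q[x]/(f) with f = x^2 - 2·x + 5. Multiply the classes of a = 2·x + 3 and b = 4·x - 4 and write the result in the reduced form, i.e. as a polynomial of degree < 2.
a · b ≡ 20·x - 52 (mod f(x))

First multiply in Q[x] without reducing: a · b = 8·x^2 + 4·x - 12. Now divide by f(x) = x^2 - 2·x + 5, eliminating the leading term at each step:
  leading term 8·x^2: subtract (8)·f(x) = 8·x^2 - 16·x + 40, leaving 20·x - 52
The degree is now < 2, so this is the remainder. Hence a · b ≡ 20·x - 52 in Q[x]/(f).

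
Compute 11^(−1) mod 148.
Apply the extended Euclidean algorithm to (148, 11), tracking rows (r, s, t) with s·148 + t·11 = r. Each division r_prev = q·r_cur + r_new produces the new row as (previous row) − q·(current row):
  row A: (148, 1, 0)   [1·148 + 0·11 = 148]
  row B: (11, 0, 1)   [0·148 + 1·11 = 11]
  148 = 13·11 + 5   → row C = row A − 13·row B = (5, 1, −13)   [check: 1·148 − 13·11 = 5]
  11 = 2·5 + 1   → row D = row B − 2·row C = (1, −2, 27)   [check: −2·148 + 27·11 = 1]
  5 = 5·1 + 0   → remainder 0, stop. gcd = 1 (last nonzero row D).
The gcd is 1, so 11 is invertible mod 148. The last nonzero row gives −2·148 + 27·11 = 1, so t = 27. So 11^(−1) ≡ 27 (mod 148). Verify: 11 · 27 = 297 ≡ 1 (mod 148). ✓

Final answer: 11^(−1) ≡ 27 (mod 148)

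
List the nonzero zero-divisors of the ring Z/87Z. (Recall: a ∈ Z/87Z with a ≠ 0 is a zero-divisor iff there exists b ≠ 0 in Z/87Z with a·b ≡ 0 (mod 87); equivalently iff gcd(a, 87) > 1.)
An element a ∈ Z/87Z (with a ≠ 0) is a zero-divisor iff gcd(a, 87) > 1 (because a is a unit precisely when gcd(a, n) = 1, and in Z/nZ every nonzero, non-unit element is a zero-divisor). Scan a = 1, ..., 86 and keep those with gcd(a, 87) > 1:
  gcd(3, 87) = 3, gcd(6, 87) = 3, gcd(9, 87) = 3, gcd(12, 87) = 3, gcd(15, 87) = 3, gcd(18, 87) = 3, gcd(21, 87) = 3, gcd(24, 87) = 3, gcd(27, 87) = 3, gcd(29, 87) = 29, gcd(30, 87) = 3, gcd(33, 87) = 3, gcd(36, 87) = 3, gcd(39, 87) = 3, gcd(42, 87) = 3, gcd(45, 87) = 3, gcd(48, 87) = 3, gcd(51, 87) = 3, gcd(54, 87) = 3, gcd(57, 87) = 3, gcd(58, 87) = 29, gcd(60, 87) = 3, gcd(63, 87) = 3, gcd(66, 87) = 3, gcd(69, 87) = 3, gcd(72, 87) = 3, gcd(75, 87) = 3, gcd(78, 87) = 3, gcd(81, 87) = 3, gcd(84, 87) = 3.
All other a ∈ {1, ..., 86} have gcd(a, 87) = 1 and are units. So the nonzero zero-divisors are exactly the 30 values of a appearing in this scan.

Final answer: nonzero zero-divisors of Z/87Z = {3, 6, 9, 12, 15, 18, 21, 24, 27, 29, 30, 33, 36, 39, 42, 45, 48, 51, 54, 57, 58, 60, 63, 66, 69, 72, 75, 78, 81, 84}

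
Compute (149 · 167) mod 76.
Reduce the factors first: 149 ≡ 73, 167 ≡ 15 (mod 76), so 149 · 167 ≡ 73 · 15 (mod 76). 73 · 15 = 1095. Dividing by 76: 1095 = 14·76 + 31. So (149 · 167) mod 76 = 31.

Final answer: 31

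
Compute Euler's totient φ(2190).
φ(2190) = 576

φ is multiplicative, with φ(p^e) = p^e − p^(e−1). Factorise 2190 = 2 · 3 · 5 · 73. Then
  φ(2190) = (2 − 1) · (3 − 1) · (5 − 1) · (73 − 1) = 1 · 2 · 4 · 72 = 576.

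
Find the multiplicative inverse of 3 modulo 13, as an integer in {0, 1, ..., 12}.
3^(−1) ≡ 9 (mod 13)

Apply the extended Euclidean algorithm to (13, 3), tracking rows (r, s, t) with s·13 + t·3 = r. Each division r_prev = q·r_cur + r_new produces the new row as (previous row) − q·(current row):
  row A: (13, 1, 0)   [1·13 + 0·3 = 13]
  row B: (3, 0, 1)   [0·13 + 1·3 = 3]
  13 = 4·3 + 1   → row C = row A − 4·row B = (1, 1, −4)   [check: 1·13 − 4·3 = 1]
  3 = 3·1 + 0   → remainder 0, stop. gcd = 1 (last nonzero row C).
The gcd is 1, so 3 is invertible mod 13. The last nonzero row gives 1·13 − 4·3 = 1, so t = −4. So 3^(−1) ≡ −4 ≡ 9 (mod 13). Verify: 3 · 9 = 27 ≡ 1 (mod 13). ✓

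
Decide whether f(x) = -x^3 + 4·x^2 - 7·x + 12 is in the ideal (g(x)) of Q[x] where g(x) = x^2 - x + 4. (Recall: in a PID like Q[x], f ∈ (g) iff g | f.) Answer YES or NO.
In Q[x] the ideal (g) consists of all multiples of g, so f ∈ (g) iff g | f, i.e. iff the remainder of f on division by g is 0. Divide f by g (g is monic, so eliminate the leading term of the running remainder at each step):
  leading term -x^3: subtract (-x)·g(x) = -x^3 + x^2 - 4·x, leaving 3·x^2 - 3·x + 12
  leading term 3·x^2: subtract (3)·g(x) = 3·x^2 - 3·x + 12, leaving 0
The remainder is 0, so f(x) = g(x) · h(x) with h(x) = 3 - x. Hence g | f, i.e. f ∈ (g).

Final answer: YES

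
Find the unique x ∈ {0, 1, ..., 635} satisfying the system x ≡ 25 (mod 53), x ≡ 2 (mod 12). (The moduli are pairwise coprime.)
The moduli 53, 12 are pairwise coprime, so by the CRT there is a unique solution mod 53·12 = 636.
Solve by successive substitution. Start with x ≡ 25 (mod 53).
  Combine with x ≡ 2 (mod 12): write x = 25 + 53·t and require 25 + 53·t ≡ 2 (mod 12), i.e. 53·t ≡ 2 − 25 ≡ 1 (mod 12). Since 53^(−1) ≡ 5 (mod 12) (53 ≡ 5 (mod 12)), t ≡ 5·1 ≡ 5 (mod 12). So x ≡ 25 + 53·5 = 290 (mod 636).
Unique solution in [0, 636): x = 290.

Final answer: x ≡ 290 (mod 636); the representative in [0, 636) is 290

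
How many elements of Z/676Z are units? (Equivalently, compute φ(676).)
Z/676Z has φ(676) = 312 units

An element a ∈ Z/676Z is a unit iff gcd(a, 676) = 1, so the number of units is φ(676). φ is multiplicative, with φ(p^e) = p^e − p^(e−1). Factorise 676 = 2^2 · 13^2. Then
  φ(676) = (2^2 − 2^1) · (13^2 − 13^1) = 2 · 156 = 312.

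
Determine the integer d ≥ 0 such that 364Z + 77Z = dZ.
(364, 77) = (7); d = 7

In the PID Z, (a, b) is generated by gcd(a, b). Compute gcd(364, 77) with the extended Euclidean algorithm, tracking rows (r, s, t) with s·364 + t·77 = r:
  row A: (364, 1, 0)   [1·364 + 0·77 = 364]
  row B: (77, 0, 1)   [0·364 + 1·77 = 77]
  364 = 4·77 + 56   → row C = row A − 4·row B = (56, 1, −4)   [check: 1·364 − 4·77 = 56]
  77 = 1·56 + 21   → row D = row B − 1·row C = (21, −1, 5)   [check: −1·364 + 5·77 = 21]
  56 = 2·21 + 14   → row E = row C − 2·row D = (14, 3, −14)   [check: 3·364 − 14·77 = 14]
  21 = 1·14 + 7   → row F = row D − 1·row E = (7, −4, 19)   [check: −4·364 + 19·77 = 7]
  14 = 2·7 + 0   → remainder 0, stop. gcd = 7 (last nonzero row F).
So gcd(364, 77) = 7, with Bézout identity −4·364 + 19·77 = 7. Containment (⊇): the Bézout identity exhibits 7 as an element of (364, 77), giving (7) ⊆ (364, 77). Containment (⊆): since 7 | 364 and 7 | 77 (364 = 7·52, 77 = 7·11), every Z-linear combination of 364 and 77 is divisible by 7, so (364, 77) ⊆ (7). Therefore (364, 77) = (7), d = 7.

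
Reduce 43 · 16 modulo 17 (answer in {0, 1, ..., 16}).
8

Reduce the factors first: 43 ≡ 9 (mod 17), so 43 · 16 ≡ 9 · 16 (mod 17). 9 · 16 = 144. Dividing by 17: 144 = 8·17 + 8. So (43 · 16) mod 17 = 8.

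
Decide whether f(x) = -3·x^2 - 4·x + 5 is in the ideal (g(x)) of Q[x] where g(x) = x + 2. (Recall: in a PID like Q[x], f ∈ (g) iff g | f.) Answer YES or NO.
NO

In Q[x] the ideal (g) consists of all multiples of g, so f ∈ (g) iff g | f, i.e. iff the remainder of f on division by g is 0. Divide f by g (g is monic, so eliminate the leading term of the running remainder at each step):
  leading term -3·x^2: subtract (-3·x)·g(x) = -3·x^2 - 6·x, leaving 2·x + 5
  leading term 2·x: subtract (2)·g(x) = 2·x + 4, leaving 1
The remainder r(x) = 1 ≠ 0 (and deg r < deg g), so g ∤ f, i.e. f ∉ (g).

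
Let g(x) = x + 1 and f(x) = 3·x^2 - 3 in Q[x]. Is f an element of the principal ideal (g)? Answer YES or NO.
YES

In Q[x] the ideal (g) consists of all multiples of g, so f ∈ (g) iff g | f, i.e. iff the remainder of f on division by g is 0. Divide f by g (g is monic, so eliminate the leading term of the running remainder at each step):
  leading term 3·x^2: subtract (3·x)·g(x) = 3·x^2 + 3·x, leaving -3·x - 3
  leading term -3·x: subtract (-3)·g(x) = -3·x - 3, leaving 0
The remainder is 0, so f(x) = g(x) · h(x) with h(x) = 3·x - 3. Hence g | f, i.e. f ∈ (g).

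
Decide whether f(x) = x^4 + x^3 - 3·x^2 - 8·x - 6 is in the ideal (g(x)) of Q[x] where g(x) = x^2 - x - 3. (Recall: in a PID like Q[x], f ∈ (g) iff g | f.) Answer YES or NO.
YES

In Q[x] the ideal (g) consists of all multiples of g, so f ∈ (g) iff g | f, i.e. iff the remainder of f on division by g is 0. Divide f by g (g is monic, so eliminate the leading term of the running remainder at each step):
  leading term x^4: subtract (x^2)·g(x) = x^4 - x^3 - 3·x^2, leaving 2·x^3 - 8·x - 6
  leading term 2·x^3: subtract (2·x)·g(x) = 2·x^3 - 2·x^2 - 6·x, leaving 2·x^2 - 2·x - 6
  leading term 2·x^2: subtract (2)·g(x) = 2·x^2 - 2·x - 6, leaving 0
The remainder is 0, so f(x) = g(x) · h(x) with h(x) = x^2 + 2·x + 2. Hence g | f, i.e. f ∈ (g).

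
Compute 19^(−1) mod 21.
Apply the extended Euclidean algorithm to (21, 19), tracking rows (r, s, t) with s·21 + t·19 = r. Each division r_prev = q·r_cur + r_new produces the new row as (previous row) − q·(current row):
  row A: (21, 1, 0)   [1·21 + 0·19 = 21]
  row B: (19, 0, 1)   [0·21 + 1·19 = 19]
  21 = 1·19 + 2   → row C = row A − 1·row B = (2, 1, −1)   [check: 1·21 − 1·19 = 2]
  19 = 9·2 + 1   → row D = row B − 9·row C = (1, −9, 10)   [check: −9·21 + 10·19 = 1]
  2 = 2·1 + 0   → remainder 0, stop. gcd = 1 (last nonzero row D).
The gcd is 1, so 19 is invertible mod 21. The last nonzero row gives −9·21 + 10·19 = 1, so t = 10. So 19^(−1) ≡ 10 (mod 21). Verify: 19 · 10 = 190 ≡ 1 (mod 21). ✓

Final answer: 19^(−1) ≡ 10 (mod 21)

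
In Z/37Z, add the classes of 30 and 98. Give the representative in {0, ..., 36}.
17

Reduce the summands first: 98 ≡ 24 (mod 37), so 30 + 98 ≡ 30 + 24 (mod 37). 30 + 24 = 54; 54 = 1·37 + 17, so (30 + 98) mod 37 = 17.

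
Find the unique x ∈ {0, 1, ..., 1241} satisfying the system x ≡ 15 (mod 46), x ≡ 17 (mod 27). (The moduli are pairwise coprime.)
The moduli 46, 27 are pairwise coprime, so by the CRT there is a unique solution mod 46·27 = 1242.
Solve by successive substitution. Start with x ≡ 15 (mod 46).
  Combine with x ≡ 17 (mod 27): write x = 15 + 46·t and require 15 + 46·t ≡ 17 (mod 27), i.e. 46·t ≡ 17 − 15 ≡ 2 (mod 27). Since 46^(−1) ≡ 10 (mod 27) (46 ≡ 19 (mod 27)), t ≡ 10·2 ≡ 20 (mod 27). So x ≡ 15 + 46·20 = 935 (mod 1242).
Unique solution in [0, 1242): x = 935.

Final answer: x ≡ 935 (mod 1242); the representative in [0, 1242) is 935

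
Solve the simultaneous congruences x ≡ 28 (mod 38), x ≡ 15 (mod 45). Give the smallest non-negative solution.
x ≡ 1320 (mod 1710); the representative in [0, 1710) is 1320

The moduli 38, 45 are pairwise coprime, so by the CRT there is a unique solution mod 38·45 = 1710.
Solve by successive substitution. Start with x ≡ 28 (mod 38).
  Combine with x ≡ 15 (mod 45): write x = 28 + 38·t and require 28 + 38·t ≡ 15 (mod 45), i.e. 38·t ≡ 15 − 28 ≡ 32 (mod 45). Since 38^(−1) ≡ 32 (mod 45), t ≡ 32·32 ≡ 34 (mod 45). So x ≡ 28 + 38·34 = 1320 (mod 1710).
Unique solution in [0, 1710): x = 1320.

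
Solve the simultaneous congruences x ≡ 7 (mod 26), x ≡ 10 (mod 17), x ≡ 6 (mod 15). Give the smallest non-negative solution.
x ≡ 6351 (mod 6630); the representative in [0, 6630) is 6351

The moduli 26, 17, 15 are pairwise coprime, so by the CRT there is a unique solution mod 26·17·15 = 6630.
Solve by successive substitution. Start with x ≡ 7 (mod 26).
  Combine with x ≡ 10 (mod 17): write x = 7 + 26·t and require 7 + 26·t ≡ 10 (mod 17), i.e. 26·t ≡ 10 − 7 ≡ 3 (mod 17). Since 26^(−1) ≡ 2 (mod 17) (26 ≡ 9 (mod 17)), t ≡ 2·3 ≡ 6 (mod 17). So x ≡ 7 + 26·6 = 163 (mod 442).
  Combine with x ≡ 6 (mod 15): write x = 163 + 442·t and require 163 + 442·t ≡ 6 (mod 15), i.e. 442·t ≡ 6 − 163 ≡ 8 (mod 15). Since 442^(−1) ≡ 13 (mod 15) (442 ≡ 7 (mod 15)), t ≡ 13·8 ≡ 14 (mod 15). So x ≡ 163 + 442·14 = 6351 (mod 6630).
Unique solution in [0, 6630): x = 6351.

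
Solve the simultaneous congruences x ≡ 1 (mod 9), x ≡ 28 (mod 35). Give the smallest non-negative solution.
The moduli 9, 35 are pairwise coprime, so by the CRT there is a unique solution mod 9·35 = 315.
Solve by successive substitution. Start with x ≡ 1 (mod 9).
  Combine with x ≡ 28 (mod 35): write x = 1 + 9·t and require 1 + 9·t ≡ 28 (mod 35), i.e. 9·t ≡ 28 − 1 ≡ 27 (mod 35). Since 9^(−1) ≡ 4 (mod 35), t ≡ 4·27 ≡ 3 (mod 35). So x ≡ 1 + 9·3 = 28 (mod 315).
Unique solution in [0, 315): x = 28.

Final answer: x ≡ 28 (mod 315); the representative in [0, 315) is 28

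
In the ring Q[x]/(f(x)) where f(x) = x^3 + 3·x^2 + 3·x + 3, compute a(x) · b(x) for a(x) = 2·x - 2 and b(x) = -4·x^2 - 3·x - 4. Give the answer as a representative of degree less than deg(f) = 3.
a · b ≡ 26·x^2 + 22·x + 32 (mod f(x))

First multiply in Q[x] without reducing: a · b = -8·x^3 + 2·x^2 - 2·x + 8. Now divide by f(x) = x^3 + 3·x^2 + 3·x + 3, eliminating the leading term at each step:
  leading term -8·x^3: subtract (-8)·f(x) = -8·x^3 - 24·x^2 - 24·x - 24, leaving 26·x^2 + 22·x + 32
The degree is now < 3, so this is the remainder. Hence a · b ≡ 26·x^2 + 22·x + 32 in Q[x]/(f).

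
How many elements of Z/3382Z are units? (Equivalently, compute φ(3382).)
Z/3382Z has φ(3382) = 1584 units

An element a ∈ Z/3382Z is a unit iff gcd(a, 3382) = 1, so the number of units is φ(3382). φ is multiplicative, with φ(p^e) = p^e − p^(e−1). Factorise 3382 = 2 · 19 · 89. Then
  φ(3382) = (2 − 1) · (19 − 1) · (89 − 1) = 1 · 18 · 88 = 1584.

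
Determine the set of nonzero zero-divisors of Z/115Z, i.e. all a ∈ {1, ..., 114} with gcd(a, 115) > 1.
nonzero zero-divisors of Z/115Z = {5, 10, 15, 20, 23, 25, 30, 35, 40, 45, 46, 50, 55, 60, 65, 69, 70, 75, 80, 85, 90, 92, 95, 100, 105, 110}

An element a ∈ Z/115Z (with a ≠ 0) is a zero-divisor iff gcd(a, 115) > 1 (because a is a unit precisely when gcd(a, n) = 1, and in Z/nZ every nonzero, non-unit element is a zero-divisor). Scan a = 1, ..., 114 and keep those with gcd(a, 115) > 1:
  gcd(5, 115) = 5, gcd(10, 115) = 5, gcd(15, 115) = 5, gcd(20, 115) = 5, gcd(23, 115) = 23, gcd(25, 115) = 5, gcd(30, 115) = 5, gcd(35, 115) = 5, gcd(40, 115) = 5, gcd(45, 115) = 5, gcd(46, 115) = 23, gcd(50, 115) = 5, gcd(55, 115) = 5, gcd(60, 115) = 5, gcd(65, 115) = 5, gcd(69, 115) = 23, gcd(70, 115) = 5, gcd(75, 115) = 5, gcd(80, 115) = 5, gcd(85, 115) = 5, gcd(90, 115) = 5, gcd(92, 115) = 23, gcd(95, 115) = 5, gcd(100, 115) = 5, gcd(105, 115) = 5, gcd(110, 115) = 5.
All other a ∈ {1, ..., 114} have gcd(a, 115) = 1 and are units. So the nonzero zero-divisors are exactly the 26 values of a appearing in this scan.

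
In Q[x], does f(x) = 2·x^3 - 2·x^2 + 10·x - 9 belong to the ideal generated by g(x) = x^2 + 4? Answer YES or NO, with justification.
In Q[x] the ideal (g) consists of all multiples of g, so f ∈ (g) iff g | f, i.e. iff the remainder of f on division by g is 0. Divide f by g (g is monic, so eliminate the leading term of the running remainder at each step):
  leading term 2·x^3: subtract (2·x)·g(x) = 2·x^3 + 8·x, leaving -2·x^2 + 2·x - 9
  leading term -2·x^2: subtract (-2)·g(x) = -2·x^2 - 8, leaving 2·x - 1
The remainder r(x) = 2·x - 1 ≠ 0 (and deg r < deg g), so g ∤ f, i.e. f ∉ (g).

Final answer: NO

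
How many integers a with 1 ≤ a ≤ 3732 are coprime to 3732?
1240

The number of a ∈ {1, ..., 3732} with gcd(a, 3732) = 1 is by definition Euler's totient φ(3732). φ is multiplicative, with φ(p^e) = p^e − p^(e−1). Factorise 3732 = 2^2 · 3 · 311. Then
  φ(3732) = (2^2 − 2^1) · (3 − 1) · (311 − 1) = 2 · 2 · 310 = 1240.
So there are 1240 such integers.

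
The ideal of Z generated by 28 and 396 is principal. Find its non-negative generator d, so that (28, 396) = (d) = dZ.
(28, 396) = (4); d = 4

In the PID Z, (a, b) is generated by gcd(a, b). Compute gcd(396, 28) with the extended Euclidean algorithm, tracking rows (r, s, t) with s·396 + t·28 = r:
  row A: (396, 1, 0)   [1·396 + 0·28 = 396]
  row B: (28, 0, 1)   [0·396 + 1·28 = 28]
  396 = 14·28 + 4   → row C = row A − 14·row B = (4, 1, −14)   [check: 1·396 − 14·28 = 4]
  28 = 7·4 + 0   → remainder 0, stop. gcd = 4 (last nonzero row C).
So gcd(28, 396) = 4, with Bézout identity 1·396 − 14·28 = 4. Containment (⊇): the Bézout identity exhibits 4 as an element of (28, 396), giving (4) ⊆ (28, 396). Containment (⊆): since 4 | 28 and 4 | 396 (28 = 4·7, 396 = 4·99), every Z-linear combination of 28 and 396 is divisible by 4, so (28, 396) ⊆ (4). Therefore (28, 396) = (4), d = 4.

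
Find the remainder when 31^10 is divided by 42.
Use repeated squaring. Binary(10) = 1010. Walk through the bits of the exponent 10 left-to-right: at each bit after the leading one, square the running value, then multiply by 31 if the bit is 1 (always reducing mod 42):
  bit 1 = 1 (leading): start with 31.
  bit 2 = 0: square 31^2 = 961 ≡ 37 (mod 42).
  bit 3 = 1: square 37^2 = 1369 ≡ 25; bit is 1, so multiply 25·31 = 775 ≡ 19 (mod 42).
  bit 4 = 0: square 19^2 = 361 ≡ 25 (mod 42).
Final value: 31^10 ≡ 25 (mod 42).

Final answer: 25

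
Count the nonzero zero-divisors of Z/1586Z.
Z/1586Z has 865 nonzero zero-divisors

In Z/1586Z each nonzero element is either a unit (gcd with 1586 is 1) or a zero-divisor (gcd > 1). The number of units is φ(1586): factorise 1586 = 2 · 13 · 61, so φ(1586) = (2 − 1) · (13 − 1) · (61 − 1) = 1 · 12 · 60 = 720. The nonzero elements number 1586 − 1 = 1585. Hence the nonzero zero-divisors number 1585 − 720 = 865.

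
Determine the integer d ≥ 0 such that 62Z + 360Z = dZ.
In the PID Z, (a, b) is generated by gcd(a, b). Compute gcd(360, 62) with the extended Euclidean algorithm, tracking rows (r, s, t) with s·360 + t·62 = r:
  row A: (360, 1, 0)   [1·360 + 0·62 = 360]
  row B: (62, 0, 1)   [0·360 + 1·62 = 62]
  360 = 5·62 + 50   → row C = row A − 5·row B = (50, 1, −5)   [check: 1·360 − 5·62 = 50]
  62 = 1·50 + 12   → row D = row B − 1·row C = (12, −1, 6)   [check: −1·360 + 6·62 = 12]
  50 = 4·12 + 2   → row E = row C − 4·row D = (2, 5, −29)   [check: 5·360 − 29·62 = 2]
  12 = 6·2 + 0   → remainder 0, stop. gcd = 2 (last nonzero row E).
So gcd(62, 360) = 2, with Bézout identity 5·360 − 29·62 = 2. Containment (⊇): the Bézout identity exhibits 2 as an element of (62, 360), giving (2) ⊆ (62, 360). Containment (⊆): since 2 | 62 and 2 | 360 (62 = 2·31, 360 = 2·180), every Z-linear combination of 62 and 360 is divisible by 2, so (62, 360) ⊆ (2). Therefore (62, 360) = (2), d = 2.

Final answer: (62, 360) = (2); d = 2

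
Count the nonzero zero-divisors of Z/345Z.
In Z/345Z each nonzero element is either a unit (gcd with 345 is 1) or a zero-divisor (gcd > 1). The number of units is φ(345): factorise 345 = 3 · 5 · 23, so φ(345) = (3 − 1) · (5 − 1) · (23 − 1) = 2 · 4 · 22 = 176. The nonzero elements number 345 − 1 = 344. Hence the nonzero zero-divisors number 344 − 176 = 168.

Final answer: Z/345Z has 168 nonzero zero-divisors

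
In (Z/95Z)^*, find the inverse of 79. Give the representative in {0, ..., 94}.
79^(−1) ≡ 89 (mod 95)

Apply the extended Euclidean algorithm to (95, 79), tracking rows (r, s, t) with s·95 + t·79 = r. Each division r_prev = q·r_cur + r_new produces the new row as (previous row) − q·(current row):
  row A: (95, 1, 0)   [1·95 + 0·79 = 95]
  row B: (79, 0, 1)   [0·95 + 1·79 = 79]
  95 = 1·79 + 16   → row C = row A − 1·row B = (16, 1, −1)   [check: 1·95 − 1·79 = 16]
  79 = 4·16 + 15   → row D = row B − 4·row C = (15, −4, 5)   [check: −4·95 + 5·79 = 15]
  16 = 1·15 + 1   → row E = row C − 1·row D = (1, 5, −6)   [check: 5·95 − 6·79 = 1]
  15 = 15·1 + 0   → remainder 0, stop. gcd = 1 (last nonzero row E).
The gcd is 1, so 79 is invertible mod 95. The last nonzero row gives 5·95 − 6·79 = 1, so t = −6. So 79^(−1) ≡ −6 ≡ 89 (mod 95). Verify: 79 · 89 = 7031 ≡ 1 (mod 95). ✓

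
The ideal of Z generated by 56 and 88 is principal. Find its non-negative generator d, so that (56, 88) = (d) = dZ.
In the PID Z, (a, b) is generated by gcd(a, b). Compute gcd(88, 56) with the extended Euclidean algorithm, tracking rows (r, s, t) with s·88 + t·56 = r:
  row A: (88, 1, 0)   [1·88 + 0·56 = 88]
  row B: (56, 0, 1)   [0·88 + 1·56 = 56]
  88 = 1·56 + 32   → row C = row A − 1·row B = (32, 1, −1)   [check: 1·88 − 1·56 = 32]
  56 = 1·32 + 24   → row D = row B − 1·row C = (24, −1, 2)   [check: −1·88 + 2·56 = 24]
  32 = 1·24 + 8   → row E = row C − 1·row D = (8, 2, −3)   [check: 2·88 − 3·56 = 8]
  24 = 3·8 + 0   → remainder 0, stop. gcd = 8 (last nonzero row E).
So gcd(56, 88) = 8, with Bézout identity 2·88 − 3·56 = 8. Containment (⊇): the Bézout identity exhibits 8 as an element of (56, 88), giving (8) ⊆ (56, 88). Containment (⊆): since 8 | 56 and 8 | 88 (56 = 8·7, 88 = 8·11), every Z-linear combination of 56 and 88 is divisible by 8, so (56, 88) ⊆ (8). Therefore (56, 88) = (8), d = 8.

Final answer: (56, 88) = (8); d = 8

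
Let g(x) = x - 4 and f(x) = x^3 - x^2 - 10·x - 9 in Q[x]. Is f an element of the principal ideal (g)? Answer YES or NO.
NO

In Q[x] the ideal (g) consists of all multiples of g, so f ∈ (g) iff g | f, i.e. iff the remainder of f on division by g is 0. Divide f by g (g is monic, so eliminate the leading term of the running remainder at each step):
  leading term x^3: subtract (x^2)·g(x) = x^3 - 4·x^2, leaving 3·x^2 - 10·x - 9
  leading term 3·x^2: subtract (3·x)·g(x) = 3·x^2 - 12·x, leaving 2·x - 9
  leading term 2·x: subtract (2)·g(x) = 2·x - 8, leaving -1
The remainder r(x) = -1 ≠ 0 (and deg r < deg g), so g ∤ f, i.e. f ∉ (g).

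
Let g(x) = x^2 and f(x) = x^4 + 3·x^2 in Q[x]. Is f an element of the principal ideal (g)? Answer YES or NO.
In Q[x] the ideal (g) consists of all multiples of g, so f ∈ (g) iff g | f, i.e. iff the remainder of f on division by g is 0. Divide f by g (g is monic, so eliminate the leading term of the running remainder at each step):
  leading term x^4: subtract (x^2)·g(x) = x^4, leaving 3·x^2
  leading term 3·x^2: subtract (3)·g(x) = 3·x^2, leaving 0
The remainder is 0, so f(x) = g(x) · h(x) with h(x) = x^2 + 3. Hence g | f, i.e. f ∈ (g).

Final answer: YES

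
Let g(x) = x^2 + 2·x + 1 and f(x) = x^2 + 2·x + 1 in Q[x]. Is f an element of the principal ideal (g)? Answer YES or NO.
YES

In Q[x] the ideal (g) consists of all multiples of g, so f ∈ (g) iff g | f, i.e. iff the remainder of f on division by g is 0. Divide f by g (g is monic, so eliminate the leading term of the running remainder at each step):
  leading term x^2: subtract (1)·g(x) = x^2 + 2·x + 1, leaving 0
The remainder is 0, so f(x) = g(x) · h(x) with h(x) = 1. Hence g | f, i.e. f ∈ (g).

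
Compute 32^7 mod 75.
68

Use repeated squaring. Binary(7) = 111. Walk through the bits of the exponent 7 left-to-right: at each bit after the leading one, square the running value, then multiply by 32 if the bit is 1 (always reducing mod 75):
  bit 1 = 1 (leading): start with 32.
  bit 2 = 1: square 32^2 = 1024 ≡ 49; bit is 1, so multiply 49·32 = 1568 ≡ 68 (mod 75).
  bit 3 = 1: square 68^2 = 4624 ≡ 49; bit is 1, so multiply 49·32 = 1568 ≡ 68 (mod 75).
Final value: 32^7 ≡ 68 (mod 75).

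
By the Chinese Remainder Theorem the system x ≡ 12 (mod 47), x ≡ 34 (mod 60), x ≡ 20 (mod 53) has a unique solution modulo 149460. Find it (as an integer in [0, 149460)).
The moduli 47, 60, 53 are pairwise coprime, so by the CRT there is a unique solution mod 47·60·53 = 149460.
Solve by successive substitution. Start with x ≡ 12 (mod 47).
  Combine with x ≡ 34 (mod 60): write x = 12 + 47·t and require 12 + 47·t ≡ 34 (mod 60), i.e. 47·t ≡ 34 − 12 ≡ 22 (mod 60). Since 47^(−1) ≡ 23 (mod 60), t ≡ 23·22 ≡ 26 (mod 60). So x ≡ 12 + 47·26 = 1234 (mod 2820).
  Combine with x ≡ 20 (mod 53): write x = 1234 + 2820·t and require 1234 + 2820·t ≡ 20 (mod 53), i.e. 2820·t ≡ 20 − 1234 ≡ 5 (mod 53). Since 2820^(−1) ≡ 29 (mod 53) (2820 ≡ 11 (mod 53)), t ≡ 29·5 ≡ 39 (mod 53). So x ≡ 1234 + 2820·39 = 111214 (mod 149460).
Unique solution in [0, 149460): x = 111214.

Final answer: x ≡ 111214 (mod 149460); the representative in [0, 149460) is 111214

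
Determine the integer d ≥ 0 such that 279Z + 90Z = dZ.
(279, 90) = (9); d = 9

In the PID Z, (a, b) is generated by gcd(a, b). Compute gcd(279, 90) with the extended Euclidean algorithm, tracking rows (r, s, t) with s·279 + t·90 = r:
  row A: (279, 1, 0)   [1·279 + 0·90 = 279]
  row B: (90, 0, 1)   [0·279 + 1·90 = 90]
  279 = 3·90 + 9   → row C = row A − 3·row B = (9, 1, −3)   [check: 1·279 − 3·90 = 9]
  90 = 10·9 + 0   → remainder 0, stop. gcd = 9 (last nonzero row C).
So gcd(279, 90) = 9, with Bézout identity 1·279 − 3·90 = 9. Containment (⊇): the Bézout identity exhibits 9 as an element of (279, 90), giving (9) ⊆ (279, 90). Containment (⊆): since 9 | 279 and 9 | 90 (279 = 9·31, 90 = 9·10), every Z-linear combination of 279 and 90 is divisible by 9, so (279, 90) ⊆ (9). Therefore (279, 90) = (9), d = 9.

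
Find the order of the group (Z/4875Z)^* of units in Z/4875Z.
|(Z/4875Z)^*| = 2400

(Z/4875Z)^* consists of the classes a with gcd(a, 4875) = 1, so its order is φ(4875). φ is multiplicative, with φ(p^e) = p^e − p^(e−1). Factorise 4875 = 3 · 5^3 · 13. Then
  φ(4875) = (3 − 1) · (5^3 − 5^2) · (13 − 1) = 2 · 100 · 12 = 2400.
Thus |(Z/4875Z)^*| = 2400.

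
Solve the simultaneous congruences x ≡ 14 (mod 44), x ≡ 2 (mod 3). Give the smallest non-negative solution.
The moduli 44, 3 are pairwise coprime, so by the CRT there is a unique solution mod 44·3 = 132.
Solve by successive substitution. Start with x ≡ 14 (mod 44).
  Combine with x ≡ 2 (mod 3): write x = 14 + 44·t and require 14 + 44·t ≡ 2 (mod 3), i.e. 44·t ≡ 2 − 14 ≡ 0 (mod 3). Since 44^(−1) ≡ 2 (mod 3) (44 ≡ 2 (mod 3)), t ≡ 2·0 ≡ 0 (mod 3). So x ≡ 14 + 44·0 = 14 (mod 132).
Unique solution in [0, 132): x = 14.

Final answer: x ≡ 14 (mod 132); the representative in [0, 132) is 14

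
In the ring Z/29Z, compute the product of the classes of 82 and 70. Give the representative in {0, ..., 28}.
Reduce the factors first: 82 ≡ 24, 70 ≡ 12 (mod 29), so 82 · 70 ≡ 24 · 12 (mod 29). 24 · 12 = 288. Dividing by 29: 288 = 9·29 + 27. So (82 · 70) mod 29 = 27.

Final answer: 27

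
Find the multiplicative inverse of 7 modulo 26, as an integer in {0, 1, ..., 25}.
Apply the extended Euclidean algorithm to (26, 7), tracking rows (r, s, t) with s·26 + t·7 = r. Each division r_prev = q·r_cur + r_new produces the new row as (previous row) − q·(current row):
  row A: (26, 1, 0)   [1·26 + 0·7 = 26]
  row B: (7, 0, 1)   [0·26 + 1·7 = 7]
  26 = 3·7 + 5   → row C = row A − 3·row B = (5, 1, −3)   [check: 1·26 − 3·7 = 5]
  7 = 1·5 + 2   → row D = row B − 1·row C = (2, −1, 4)   [check: −1·26 + 4·7 = 2]
  5 = 2·2 + 1   → row E = row C − 2·row D = (1, 3, −11)   [check: 3·26 − 11·7 = 1]
  2 = 2·1 + 0   → remainder 0, stop. gcd = 1 (last nonzero row E).
The gcd is 1, so 7 is invertible mod 26. The last nonzero row gives 3·26 − 11·7 = 1, so t = −11. So 7^(−1) ≡ −11 ≡ 15 (mod 26). Verify: 7 · 15 = 105 ≡ 1 (mod 26). ✓

Final answer: 7^(−1) ≡ 15 (mod 26)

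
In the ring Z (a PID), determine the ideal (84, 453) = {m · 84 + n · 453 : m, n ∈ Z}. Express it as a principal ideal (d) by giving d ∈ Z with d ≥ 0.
(84, 453) = (3); d = 3

In the PID Z, (a, b) is generated by gcd(a, b). Compute gcd(453, 84) with the extended Euclidean algorithm, tracking rows (r, s, t) with s·453 + t·84 = r:
  row A: (453, 1, 0)   [1·453 + 0·84 = 453]
  row B: (84, 0, 1)   [0·453 + 1·84 = 84]
  453 = 5·84 + 33   → row C = row A − 5·row B = (33, 1, −5)   [check: 1·453 − 5·84 = 33]
  84 = 2·33 + 18   → row D = row B − 2·row C = (18, −2, 11)   [check: −2·453 + 11·84 = 18]
  33 = 1·18 + 15   → row E = row C − 1·row D = (15, 3, −16)   [check: 3·453 − 16·84 = 15]
  18 = 1·15 + 3   → row F = row D − 1·row E = (3, −5, 27)   [check: −5·453 + 27·84 = 3]
  15 = 5·3 + 0   → remainder 0, stop. gcd = 3 (last nonzero row F).
So gcd(84, 453) = 3, with Bézout identity −5·453 + 27·84 = 3. Containment (⊇): the Bézout identity exhibits 3 as an element of (84, 453), giving (3) ⊆ (84, 453). Containment (⊆): since 3 | 84 and 3 | 453 (84 = 3·28, 453 = 3·151), every Z-linear combination of 84 and 453 is divisible by 3, so (84, 453) ⊆ (3). Therefore (84, 453) = (3), d = 3.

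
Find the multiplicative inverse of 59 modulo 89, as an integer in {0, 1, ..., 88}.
Apply the extended Euclidean algorithm to (89, 59), tracking rows (r, s, t) with s·89 + t·59 = r. Each division r_prev = q·r_cur + r_new produces the new row as (previous row) − q·(current row):
  row A: (89, 1, 0)   [1·89 + 0·59 = 89]
  row B: (59, 0, 1)   [0·89 + 1·59 = 59]
  89 = 1·59 + 30   → row C = row A − 1·row B = (30, 1, −1)   [check: 1·89 − 1·59 = 30]
  59 = 1·30 + 29   → row D = row B − 1·row C = (29, −1, 2)   [check: −1·89 + 2·59 = 29]
  30 = 1·29 + 1   → row E = row C − 1·row D = (1, 2, −3)   [check: 2·89 − 3·59 = 1]
  29 = 29·1 + 0   → remainder 0, stop. gcd = 1 (last nonzero row E).
The gcd is 1, so 59 is invertible mod 89. The last nonzero row gives 2·89 − 3·59 = 1, so t = −3. So 59^(−1) ≡ −3 ≡ 86 (mod 89). Verify: 59 · 86 = 5074 ≡ 1 (mod 89). ✓

Final answer: 59^(−1) ≡ 86 (mod 89)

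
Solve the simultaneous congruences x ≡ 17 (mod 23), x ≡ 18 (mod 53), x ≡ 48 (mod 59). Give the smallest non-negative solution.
The moduli 23, 53, 59 are pairwise coprime, so by the CRT there is a unique solution mod 23·53·59 = 71921.
Solve by successive substitution. Start with x ≡ 17 (mod 23).
  Combine with x ≡ 18 (mod 53): write x = 17 + 23·t and require 17 + 23·t ≡ 18 (mod 53), i.e. 23·t ≡ 18 − 17 ≡ 1 (mod 53). Since 23^(−1) ≡ 30 (mod 53), t ≡ 30·1 ≡ 30 (mod 53). So x ≡ 17 + 23·30 = 707 (mod 1219).
  Combine with x ≡ 48 (mod 59): write x = 707 + 1219·t and require 707 + 1219·t ≡ 48 (mod 59), i.e. 1219·t ≡ 48 − 707 ≡ 49 (mod 59). Since 1219^(−1) ≡ 56 (mod 59) (1219 ≡ 39 (mod 59)), t ≡ 56·49 ≡ 30 (mod 59). So x ≡ 707 + 1219·30 = 37277 (mod 71921).
Unique solution in [0, 71921): x = 37277.

Final answer: x ≡ 37277 (mod 71921); the representative in [0, 71921) is 37277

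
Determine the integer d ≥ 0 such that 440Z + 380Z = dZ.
In the PID Z, (a, b) is generated by gcd(a, b). Compute gcd(440, 380) with the extended Euclidean algorithm, tracking rows (r, s, t) with s·440 + t·380 = r:
  row A: (440, 1, 0)   [1·440 + 0·380 = 440]
  row B: (380, 0, 1)   [0·440 + 1·380 = 380]
  440 = 1·380 + 60   → row C = row A − 1·row B = (60, 1, −1)   [check: 1·440 − 1·380 = 60]
  380 = 6·60 + 20   → row D = row B − 6·row C = (20, −6, 7)   [check: −6·440 + 7·380 = 20]
  60 = 3·20 + 0   → remainder 0, stop. gcd = 20 (last nonzero row D).
So gcd(440, 380) = 20, with Bézout identity −6·440 + 7·380 = 20. Containment (⊇): the Bézout identity exhibits 20 as an element of (440, 380), giving (20) ⊆ (440, 380). Containment (⊆): since 20 | 440 and 20 | 380 (440 = 20·22, 380 = 20·19), every Z-linear combination of 440 and 380 is divisible by 20, so (440, 380) ⊆ (20). Therefore (440, 380) = (20), d = 20.

Final answer: (440, 380) = (20); d = 20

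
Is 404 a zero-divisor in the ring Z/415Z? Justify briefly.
NO

gcd(404, 415) = 1, so 404 is a unit in Z/415Z (it has a multiplicative inverse). A unit cannot be a zero-divisor: if 404·b ≡ 0 then multiplying both sides by 404^(−1) gives b ≡ 0. So 404 is not a zero-divisor.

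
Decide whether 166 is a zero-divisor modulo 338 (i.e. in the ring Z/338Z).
YES

gcd(166, 338) = 2 > 1, so 166 is not a unit in Z/338Z. In Z/nZ every nonzero non-unit is a zero-divisor: explicitly, take b = 338/gcd = 169 ≠ 0 (mod 338); then 166·169 = 28054 = 83·338, i.e. 166·169 ≡ 0 (mod 338). So 166 is a zero-divisor.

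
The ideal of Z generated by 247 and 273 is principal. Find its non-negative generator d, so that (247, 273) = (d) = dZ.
(247, 273) = (13); d = 13

In the PID Z, (a, b) is generated by gcd(a, b). Compute gcd(273, 247) with the extended Euclidean algorithm, tracking rows (r, s, t) with s·273 + t·247 = r:
  row A: (273, 1, 0)   [1·273 + 0·247 = 273]
  row B: (247, 0, 1)   [0·273 + 1·247 = 247]
  273 = 1·247 + 26   → row C = row A − 1·row B = (26, 1, −1)   [check: 1·273 − 1·247 = 26]
  247 = 9·26 + 13   → row D = row B − 9·row C = (13, −9, 10)   [check: −9·273 + 10·247 = 13]
  26 = 2·13 + 0   → remainder 0, stop. gcd = 13 (last nonzero row D).
So gcd(247, 273) = 13, with Bézout identity −9·273 + 10·247 = 13. Containment (⊇): the Bézout identity exhibits 13 as an element of (247, 273), giving (13) ⊆ (247, 273). Containment (⊆): since 13 | 247 and 13 | 273 (247 = 13·19, 273 = 13·21), every Z-linear combination of 247 and 273 is divisible by 13, so (247, 273) ⊆ (13). Therefore (247, 273) = (13), d = 13.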